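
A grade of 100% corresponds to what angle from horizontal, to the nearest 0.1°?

tan θ = 100/100 = 1.0000
θ = arctan(1.0000) = 45.00°

45.0°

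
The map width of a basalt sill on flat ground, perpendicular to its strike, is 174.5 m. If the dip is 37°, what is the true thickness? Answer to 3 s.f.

105 m

True thickness t = w · sin(dip) = 174.5 × sin 37°
t = 174.5 × 0.6018 = 105.017 m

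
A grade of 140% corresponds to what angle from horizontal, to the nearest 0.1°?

54.5°

tan θ = 140/100 = 1.4000
θ = arctan(1.4000) = 54.46°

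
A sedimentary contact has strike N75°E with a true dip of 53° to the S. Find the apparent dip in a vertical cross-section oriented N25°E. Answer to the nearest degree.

The section lies 50° from the strike.
tan α = tan 53° × sin 50° = 1.3270 × 0.7660 = 1.0166
apparent dip = arctan 1.0166 = 45.47°

45°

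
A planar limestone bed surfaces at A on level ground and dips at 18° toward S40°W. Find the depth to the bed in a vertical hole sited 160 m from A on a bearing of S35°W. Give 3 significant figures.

51.8 m

The hole lies 5° from the dip direction, so the down-dip offset is 160 × cos 5° = 159.39 m.
Depth = down-dip offset × tan(dip) = 159.39 × tan 18° = 159.39 × 0.3249
Depth = 51.79 m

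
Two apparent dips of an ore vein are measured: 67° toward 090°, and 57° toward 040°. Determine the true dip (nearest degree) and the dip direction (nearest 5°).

true dip 67°, dip direction 090°

Each apparent-dip line lies in the plane. As unit vectors (x east, y north, z up), v₁ plunges 67°→090° and v₂ plunges 57°→040°.
The plane normal is n = v₁ × v₂ ∝ (0.384, 0.005, 0.163).
Dip δ = arctan(|n_h|/n_z) = arctan(0.384/0.163) = 67.0°.
Dip direction = azimuth of (n_x, n_y) = atan2(0.384, 0.005) = 89°.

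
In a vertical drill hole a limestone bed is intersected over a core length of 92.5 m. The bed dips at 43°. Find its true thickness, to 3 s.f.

67.7 m

True thickness t = h · cos(dip) = 92.5 × cos 43°
t = 92.5 × 0.7314 = 67.650 m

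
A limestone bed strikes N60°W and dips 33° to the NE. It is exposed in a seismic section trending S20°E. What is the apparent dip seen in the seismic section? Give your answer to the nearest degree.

23°

The section lies 40° from the strike.
tan α = tan 33° × sin 40° = 0.6494 × 0.6428 = 0.4174
α = arctan(0.4174) = 22.66°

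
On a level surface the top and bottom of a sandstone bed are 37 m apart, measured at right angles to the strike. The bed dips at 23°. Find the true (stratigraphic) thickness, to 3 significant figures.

14.5 m

True thickness t = w · sin(dip) = 37 × sin 23°
t = 37 × 0.3907 = 14.457 m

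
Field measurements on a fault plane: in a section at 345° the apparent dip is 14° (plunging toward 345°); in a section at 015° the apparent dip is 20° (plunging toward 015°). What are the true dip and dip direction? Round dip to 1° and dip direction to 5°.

Represent each trace as a vector plunging at its apparent dip toward its trend (east-north-up frame): v₁ = (-0.251, 0.937, -0.242), v₂ = (0.243, 0.908, -0.342).
The plane normal is n = v₁ × v₂ ∝ (0.101, 0.145, 0.456).
tan δ = √(n_x²+n_y²)/n_z = 0.176/0.456, so δ = 21.2°.
The horizontal component of n points toward azimuth atan2(n_x, n_y) = 35°, the dip direction.

true dip 21°, dip direction 035°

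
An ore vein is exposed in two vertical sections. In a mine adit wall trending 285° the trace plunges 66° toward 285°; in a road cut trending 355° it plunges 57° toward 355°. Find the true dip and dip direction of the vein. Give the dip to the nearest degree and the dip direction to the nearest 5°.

Represent each trace as a vector plunging at its apparent dip toward its trend (east-north-up frame): v₁ = (-0.393, 0.105, -0.914), v₂ = (-0.047, 0.543, -0.839).
n = v₁ × v₂ = (-0.407, 0.286, 0.208) (taken with n_z > 0).
Dip δ = arctan(|n_h|/n_z) = arctan(0.498/0.208) = 67.3°.
The horizontal component of n points toward azimuth atan2(n_x, n_y) = 305°, the dip direction.

true dip 67°, dip direction 305°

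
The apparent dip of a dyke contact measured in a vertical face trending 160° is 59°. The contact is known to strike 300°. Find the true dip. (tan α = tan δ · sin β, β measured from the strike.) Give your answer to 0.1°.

β = acute angle between strike 300° and section 160° = 40°.
tan(true dip) = tan 59° / sin 40° = 2.5892
true dip = arctan 2.5892 = 68.88°

68.9°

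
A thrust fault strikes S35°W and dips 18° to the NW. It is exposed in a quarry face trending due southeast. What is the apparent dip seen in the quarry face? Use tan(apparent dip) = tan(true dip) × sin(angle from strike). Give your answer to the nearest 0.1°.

The section lies 80° from the strike.
tan α = tan 18° × sin 80° = 0.3249 × 0.9848 = 0.3200
α = arctan(0.3200) = 17.74°

17.7°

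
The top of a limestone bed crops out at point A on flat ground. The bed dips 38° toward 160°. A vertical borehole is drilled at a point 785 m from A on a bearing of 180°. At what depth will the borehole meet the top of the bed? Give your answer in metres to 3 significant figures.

The hole lies 20° from the dip direction, so the down-dip offset is 785 × cos 20° = 737.66 m.
Depth = down-dip offset × tan(dip) = 737.66 × tan 38° = 737.66 × 0.7813
Depth = 576.32 m

576 m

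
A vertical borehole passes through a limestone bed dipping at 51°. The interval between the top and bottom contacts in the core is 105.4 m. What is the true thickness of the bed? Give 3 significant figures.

True thickness t = h · cos(dip) = 105.4 × cos 51°
t = 105.4 × 0.6293 = 66.330 m

66.3 m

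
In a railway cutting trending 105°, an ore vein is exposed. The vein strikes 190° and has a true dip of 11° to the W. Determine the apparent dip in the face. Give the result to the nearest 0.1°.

The strike is 190° and the section trends 105°; the acute angle between them is β = 85°.
tan α = tan 11° × sin 85° = 0.1944 × 0.9962 = 0.1936
α = arctan(0.1936) = 10.96°

11.0°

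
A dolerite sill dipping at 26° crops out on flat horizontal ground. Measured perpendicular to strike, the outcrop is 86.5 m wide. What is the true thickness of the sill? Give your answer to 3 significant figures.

True thickness t = w · sin(dip) = 86.5 × sin 26°
t = 86.5 × 0.4384 = 37.919 m

37.9 m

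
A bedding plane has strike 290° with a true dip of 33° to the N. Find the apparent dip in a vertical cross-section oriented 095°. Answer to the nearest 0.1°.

The section lies 15° from the strike.
tan(apparent dip) = tan 33° · sin 15° = 0.1681
α = arctan(0.1681) = 9.54°

9.5°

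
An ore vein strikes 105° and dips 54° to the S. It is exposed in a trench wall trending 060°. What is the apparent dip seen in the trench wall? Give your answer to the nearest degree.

The section lies 45° from the strike.
tan(apparent dip) = tan 54° · sin 45° = 0.9732
apparent dip = arctan 0.9732 = 44.22°

44°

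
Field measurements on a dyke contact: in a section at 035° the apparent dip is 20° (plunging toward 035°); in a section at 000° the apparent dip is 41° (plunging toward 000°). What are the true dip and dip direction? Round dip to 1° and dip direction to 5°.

Each apparent-dip line lies in the plane. As unit vectors (x east, y north, z up), v₁ plunges 20°→035° and v₂ plunges 41°→000°.
The plane normal is n = v₁ × v₂ ∝ (-0.247, 0.354, 0.407).
True dip = arccos(n_z / |n|) = arccos(0.6862) = 46.7°.
Dip direction = atan2(-0.247, 0.354) = 325° (azimuth of n's horizontal projection).

true dip 47°, dip direction 325°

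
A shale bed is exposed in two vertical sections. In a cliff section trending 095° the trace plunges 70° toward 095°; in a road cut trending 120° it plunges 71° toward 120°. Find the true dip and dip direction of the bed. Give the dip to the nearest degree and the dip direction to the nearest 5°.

Represent each trace as a vector plunging at its apparent dip toward its trend (east-north-up frame): v₁ = (0.341, -0.030, -0.940), v₂ = (0.282, -0.163, -0.946).
n = v₁ × v₂ = (0.125, -0.057, 0.047) (taken with n_z > 0).
True dip = arccos(n_z / |n|) = arccos(0.3243) = 71.1°.
Dip direction = atan2(0.125, -0.057) = 115° (azimuth of n's horizontal projection).

true dip 71°, dip direction 115°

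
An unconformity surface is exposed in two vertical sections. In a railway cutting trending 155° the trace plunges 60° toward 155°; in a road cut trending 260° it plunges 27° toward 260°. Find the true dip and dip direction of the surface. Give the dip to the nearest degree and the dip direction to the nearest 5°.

Represent each trace as a vector plunging at its apparent dip toward its trend (east-north-up frame): v₁ = (0.211, -0.453, -0.866), v₂ = (-0.877, -0.155, -0.454).
Cross product v₁ × v₂ gives the pole to the plane: n ∝ (-0.072, -0.856, 0.430).
Dip δ = arctan(|n_h|/n_z) = arctan(0.859/0.430) = 63.4°.
Dip direction = azimuth of (n_x, n_y) = atan2(-0.072, -0.856) = 185°.

true dip 63°, dip direction 185°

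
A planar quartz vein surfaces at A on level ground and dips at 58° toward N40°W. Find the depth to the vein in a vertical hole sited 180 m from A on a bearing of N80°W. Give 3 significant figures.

The hole lies 40° from the dip direction, so the down-dip offset is 180 × cos 40° = 137.89 m.
Depth = down-dip offset × tan(dip) = 137.89 × tan 58° = 137.89 × 1.6003
Depth = 220.67 m

221 m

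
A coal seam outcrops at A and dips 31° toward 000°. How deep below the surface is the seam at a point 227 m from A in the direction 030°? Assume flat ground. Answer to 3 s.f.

The hole lies 30° from the dip direction, so the down-dip offset is 227 × cos 30° = 196.59 m.
Depth = down-dip offset × tan(dip) = 196.59 × tan 31° = 196.59 × 0.6009
Depth = 118.12 m

118 m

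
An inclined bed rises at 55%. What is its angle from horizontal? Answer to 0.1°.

28.8°

tan θ = 55/100 = 0.5500
θ = arctan(0.5500) = 28.81°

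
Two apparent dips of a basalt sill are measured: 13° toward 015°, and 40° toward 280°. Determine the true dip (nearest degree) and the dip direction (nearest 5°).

true dip 42°, dip direction 300°

Represent each trace as a vector plunging at its apparent dip toward its trend (east-north-up frame): v₁ = (0.252, 0.941, -0.225), v₂ = (-0.754, 0.133, -0.643).
Cross product v₁ × v₂ gives the pole to the plane: n ∝ (-0.575, 0.332, 0.744).
True dip = arccos(n_z / |n|) = arccos(0.7459) = 41.8°.
Dip direction = azimuth of (n_x, n_y) = atan2(-0.575, 0.332) = 300°.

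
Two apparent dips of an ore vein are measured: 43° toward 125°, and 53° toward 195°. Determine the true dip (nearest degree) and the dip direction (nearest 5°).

true dip 55°, dip direction 175°

The two traces are lines in the plane: v₁ = (sin 125°·cos 43°, cos 125°·cos 43°, −sin 43°), v₂ = (sin 195°·cos 53°, cos 195°·cos 53°, −sin 53°).
Cross product v₁ × v₂ gives the pole to the plane: n ∝ (0.061, -0.585, 0.414).
Dip δ = arctan(|n_h|/n_z) = arctan(0.588/0.414) = 54.9°.
Dip direction = azimuth of (n_x, n_y) = atan2(0.061, -0.585) = 174°.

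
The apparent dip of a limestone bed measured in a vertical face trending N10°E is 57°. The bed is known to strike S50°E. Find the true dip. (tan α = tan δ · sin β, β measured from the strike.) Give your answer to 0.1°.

60.6°

The section is 60° from the strike.
tan(true dip) = tan 57° / sin 60° = 1.7781
δ = arctan(1.7781) = 60.65°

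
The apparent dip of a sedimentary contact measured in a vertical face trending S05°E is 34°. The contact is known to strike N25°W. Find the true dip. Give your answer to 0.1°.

β = acute angle between strike N25°W and section S05°E = 20°.
tan(true dip) = tan 34° / sin 20° = 1.9721
δ = arctan(1.9721) = 63.11°

63.1°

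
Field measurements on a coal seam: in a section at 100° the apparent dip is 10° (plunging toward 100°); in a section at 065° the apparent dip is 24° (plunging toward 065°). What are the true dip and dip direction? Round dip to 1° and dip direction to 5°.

Each apparent-dip line lies in the plane. As unit vectors (x east, y north, z up), v₁ plunges 10°→100° and v₂ plunges 24°→065°.
Cross product v₁ × v₂ gives the pole to the plane: n ∝ (0.137, 0.251, 0.516).
tan δ = √(n_x²+n_y²)/n_z = 0.285/0.516, so δ = 29.0°.
The horizontal component of n points toward azimuth atan2(n_x, n_y) = 29°, the dip direction.

true dip 29°, dip direction 030°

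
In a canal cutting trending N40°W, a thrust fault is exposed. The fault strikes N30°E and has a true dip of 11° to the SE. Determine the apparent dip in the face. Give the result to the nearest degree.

10°

Angle between strike (N30°E) and section (N40°W): β = 70°.
tan α = tan 11° × sin 70° = 0.1944 × 0.9397 = 0.1827
apparent dip = arctan 0.1827 = 10.35°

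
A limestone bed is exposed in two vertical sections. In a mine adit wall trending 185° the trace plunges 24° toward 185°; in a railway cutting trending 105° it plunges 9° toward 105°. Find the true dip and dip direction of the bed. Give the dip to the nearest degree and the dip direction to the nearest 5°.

true dip 24°, dip direction 175°

The two traces are lines in the plane: v₁ = (sin 185°·cos 24°, cos 185°·cos 24°, −sin 24°), v₂ = (sin 105°·cos 9°, cos 105°·cos 9°, −sin 9°).
The plane normal is n = v₁ × v₂ ∝ (0.038, -0.400, 0.889).
Dip δ = arctan(|n_h|/n_z) = arctan(0.402/0.889) = 24.4°.
The horizontal component of n points toward azimuth atan2(n_x, n_y) = 175°, the dip direction.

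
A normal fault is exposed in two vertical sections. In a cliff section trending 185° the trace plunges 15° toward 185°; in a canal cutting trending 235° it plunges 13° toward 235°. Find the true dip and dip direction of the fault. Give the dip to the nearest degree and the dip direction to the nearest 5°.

true dip 16°, dip direction 200°

Represent each trace as a vector plunging at its apparent dip toward its trend (east-north-up frame): v₁ = (-0.084, -0.962, -0.259), v₂ = (-0.798, -0.559, -0.225).
n = v₁ × v₂ = (-0.072, -0.188, 0.721) (taken with n_z > 0).
Dip δ = arctan(|n_h|/n_z) = arctan(0.201/0.721) = 15.6°.
Dip direction = atan2(-0.072, -0.188) = 201° (azimuth of n's horizontal projection).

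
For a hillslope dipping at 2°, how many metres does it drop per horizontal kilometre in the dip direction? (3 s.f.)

34.9 m

drop per km = 1000 × tan 2° = 1000 × 0.0349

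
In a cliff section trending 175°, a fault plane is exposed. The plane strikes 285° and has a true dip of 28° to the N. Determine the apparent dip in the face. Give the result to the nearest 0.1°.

26.5°

The section lies 70° from the strike.
tan α = tan 28° × sin 70° = 0.5317 × 0.9397 = 0.4996
apparent dip = arctan 0.4996 = 26.55°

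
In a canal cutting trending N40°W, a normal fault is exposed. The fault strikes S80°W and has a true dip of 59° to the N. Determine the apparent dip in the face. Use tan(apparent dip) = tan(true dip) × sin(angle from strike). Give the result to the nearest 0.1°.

55.2°

Angle between strike (S80°W) and section (N40°W): β = 60°.
tan(apparent dip) = tan 59° · sin 60° = 1.4413
α = arctan(1.4413) = 55.25°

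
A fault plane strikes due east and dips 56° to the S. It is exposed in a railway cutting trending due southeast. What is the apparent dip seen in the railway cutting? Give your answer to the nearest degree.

The section lies 45° from the strike.
tan α = tan 56° × sin 45° = 1.4826 × 0.7071 = 1.0483
α = arctan(1.0483) = 46.35°

46°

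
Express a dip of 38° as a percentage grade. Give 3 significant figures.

78.1%

grade % = 100 × tan 38° = 100 × 0.7813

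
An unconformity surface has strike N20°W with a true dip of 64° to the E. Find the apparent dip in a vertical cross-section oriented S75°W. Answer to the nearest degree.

64°

The strike is N20°W and the section trends S75°W; the acute angle between them is β = 85°.
tan(apparent dip) = tan 64° · sin 85° = 2.0425
apparent dip = arctan 2.0425 = 63.91°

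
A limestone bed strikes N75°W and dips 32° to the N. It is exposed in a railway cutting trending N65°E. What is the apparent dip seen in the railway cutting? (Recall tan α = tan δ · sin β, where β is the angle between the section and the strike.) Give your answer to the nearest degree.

The strike is N75°W and the section trends N65°E; the acute angle between them is β = 40°.
tan(apparent dip) = tan 32° · sin 40° = 0.4017
apparent dip = arctan 0.4017 = 21.88°

22°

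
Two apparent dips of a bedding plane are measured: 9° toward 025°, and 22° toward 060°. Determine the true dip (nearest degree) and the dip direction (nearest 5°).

Each apparent-dip line lies in the plane. As unit vectors (x east, y north, z up), v₁ plunges 9°→025° and v₂ plunges 22°→060°.
The plane normal is n = v₁ × v₂ ∝ (0.263, -0.031, 0.525).
tan δ = √(n_x²+n_y²)/n_z = 0.265/0.525, so δ = 26.7°.
The horizontal component of n points toward azimuth atan2(n_x, n_y) = 97°, the dip direction.

true dip 27°, dip direction 095°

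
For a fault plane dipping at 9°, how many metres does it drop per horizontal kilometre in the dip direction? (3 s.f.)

drop per km = 1000 × tan 9° = 1000 × 0.1584

158 m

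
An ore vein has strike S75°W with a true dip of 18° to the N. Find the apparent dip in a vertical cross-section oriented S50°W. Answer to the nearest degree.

The strike is S75°W and the section trends S50°W; the acute angle between them is β = 25°.
tan α = tan 18° × sin 25° = 0.3249 × 0.4226 = 0.1373
apparent dip = arctan 0.1373 = 7.82°

8°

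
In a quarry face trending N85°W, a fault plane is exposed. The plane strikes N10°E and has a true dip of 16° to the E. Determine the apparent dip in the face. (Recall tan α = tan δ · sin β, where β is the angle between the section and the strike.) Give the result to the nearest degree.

16°

Angle between strike (N10°E) and section (N85°W): β = 85°.
tan(apparent dip) = tan 16° · sin 85° = 0.2857
α = arctan(0.2857) = 15.94°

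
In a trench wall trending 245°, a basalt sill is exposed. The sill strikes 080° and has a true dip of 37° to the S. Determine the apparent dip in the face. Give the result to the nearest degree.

11°

Angle between strike (080°) and section (245°): β = 15°.
tan(apparent dip) = tan 37° · sin 15° = 0.1950
apparent dip = arctan 0.1950 = 11.04°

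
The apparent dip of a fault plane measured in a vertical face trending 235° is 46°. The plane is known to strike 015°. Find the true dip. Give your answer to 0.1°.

58.2°

The section is 40° from the strike.
tan δ = tan α / sin β = tan 46° / sin 40° = 1.0355 / 0.6428 = 1.6110
δ = arctan(1.6110) = 58.17°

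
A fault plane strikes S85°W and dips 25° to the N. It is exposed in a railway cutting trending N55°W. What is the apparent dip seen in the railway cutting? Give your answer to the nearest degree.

17°

The section lies 40° from the strike.
tan α = tan 25° × sin 40° = 0.4663 × 0.6428 = 0.2997
apparent dip = arctan 0.2997 = 16.69°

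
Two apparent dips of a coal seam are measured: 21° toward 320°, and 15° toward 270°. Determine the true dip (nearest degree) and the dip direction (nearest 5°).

Represent each trace as a vector plunging at its apparent dip toward its trend (east-north-up frame): v₁ = (-0.600, 0.715, -0.358), v₂ = (-0.966, -0.000, -0.259).
n = v₁ × v₂ = (-0.185, 0.191, 0.691) (taken with n_z > 0).
tan δ = √(n_x²+n_y²)/n_z = 0.266/0.691, so δ = 21.0°.
The horizontal component of n points toward azimuth atan2(n_x, n_y) = 316°, the dip direction.

true dip 21°, dip direction 315°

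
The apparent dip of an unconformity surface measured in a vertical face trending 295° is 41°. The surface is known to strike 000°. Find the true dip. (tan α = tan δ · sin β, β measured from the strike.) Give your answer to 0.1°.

43.8°

The section is 65° from the strike.
tan(true dip) = tan 41° / sin 65° = 0.9592
true dip = arctan 0.9592 = 43.81°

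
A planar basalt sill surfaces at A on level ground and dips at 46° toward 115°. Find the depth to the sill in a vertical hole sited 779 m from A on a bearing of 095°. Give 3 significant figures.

The hole lies 20° from the dip direction, so the down-dip offset is 779 × cos 20° = 732.02 m.
Depth = down-dip offset × tan(dip) = 732.02 × tan 46° = 732.02 × 1.0355
Depth = 758.03 m

758 m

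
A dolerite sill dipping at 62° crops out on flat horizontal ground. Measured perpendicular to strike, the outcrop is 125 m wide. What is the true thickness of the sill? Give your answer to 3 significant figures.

True thickness t = w · sin(dip) = 125 × sin 62°
t = 125 × 0.8829 = 110.368 m

110 m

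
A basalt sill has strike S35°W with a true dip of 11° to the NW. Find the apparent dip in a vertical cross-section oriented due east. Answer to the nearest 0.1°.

9.0°

The section lies 55° from the strike.
tan(apparent dip) = tan 11° · sin 55° = 0.1592
α = arctan(0.1592) = 9.05°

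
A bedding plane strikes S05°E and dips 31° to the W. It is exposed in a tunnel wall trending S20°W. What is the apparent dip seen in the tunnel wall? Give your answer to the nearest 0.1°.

The strike is S05°E and the section trends S20°W; the acute angle between them is β = 25°.
tan(apparent dip) = tan 31° · sin 25° = 0.2539
apparent dip = arctan 0.2539 = 14.25°

14.2°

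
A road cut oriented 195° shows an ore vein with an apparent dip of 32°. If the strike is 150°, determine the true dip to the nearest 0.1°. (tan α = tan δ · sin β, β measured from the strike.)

41.5°

β = acute angle between strike 150° and section 195° = 45°.
tan δ = tan α / sin β = tan 32° / sin 45° = 0.6249 / 0.7071 = 0.8837
true dip = arctan 0.8837 = 41.47°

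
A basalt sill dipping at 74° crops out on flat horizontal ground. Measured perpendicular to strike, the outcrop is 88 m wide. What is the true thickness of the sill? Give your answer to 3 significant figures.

True thickness t = w · sin(dip) = 88 × sin 74°
t = 88 × 0.9613 = 84.591 m

84.6 m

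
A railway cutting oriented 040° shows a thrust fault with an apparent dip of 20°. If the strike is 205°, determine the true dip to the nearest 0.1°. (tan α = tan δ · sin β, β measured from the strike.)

β = acute angle between strike 205° and section 040° = 15°.
tan(true dip) = tan 20° / sin 15° = 1.4063
true dip = arctan 1.4063 = 54.58°

54.6°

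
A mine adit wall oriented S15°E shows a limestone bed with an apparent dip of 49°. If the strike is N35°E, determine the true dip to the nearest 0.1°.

56.3°

β = acute angle between strike N35°E and section S15°E = 50°.
tan(true dip) = tan 49° / sin 50° = 1.5017
true dip = arctan 1.5017 = 56.34°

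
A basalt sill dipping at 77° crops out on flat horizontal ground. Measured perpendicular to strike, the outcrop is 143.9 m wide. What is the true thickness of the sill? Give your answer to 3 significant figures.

140 m

True thickness t = w · sin(dip) = 143.9 × sin 77°
t = 143.9 × 0.9744 = 140.212 m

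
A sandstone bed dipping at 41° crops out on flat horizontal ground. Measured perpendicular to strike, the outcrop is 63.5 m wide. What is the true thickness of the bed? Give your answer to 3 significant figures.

True thickness t = w · sin(dip) = 63.5 × sin 41°
t = 63.5 × 0.6561 = 41.660 m

41.7 m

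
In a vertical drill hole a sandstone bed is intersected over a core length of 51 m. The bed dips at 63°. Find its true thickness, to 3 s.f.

23.2 m

True thickness t = h · cos(dip) = 51 × cos 63°
t = 51 × 0.4540 = 23.154 m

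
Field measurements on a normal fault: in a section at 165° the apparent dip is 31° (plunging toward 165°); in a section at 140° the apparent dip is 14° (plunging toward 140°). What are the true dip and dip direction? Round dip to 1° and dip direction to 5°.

Represent each trace as a vector plunging at its apparent dip toward its trend (east-north-up frame): v₁ = (0.222, -0.828, -0.515), v₂ = (0.624, -0.743, -0.242).
Cross product v₁ × v₂ gives the pole to the plane: n ∝ (-0.183, -0.268, 0.351).
True dip = arccos(n_z / |n|) = arccos(0.7354) = 42.7°.
The horizontal component of n points toward azimuth atan2(n_x, n_y) = 214°, the dip direction.

true dip 43°, dip direction 215°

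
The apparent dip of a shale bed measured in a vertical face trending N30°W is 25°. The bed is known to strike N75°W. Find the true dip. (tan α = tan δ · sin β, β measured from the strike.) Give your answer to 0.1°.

33.4°

β = acute angle between strike N75°W and section N30°W = 45°.
tan δ = tan α / sin β = tan 25° / sin 45° = 0.4663 / 0.7071 = 0.6595
true dip = arctan 0.6595 = 33.40°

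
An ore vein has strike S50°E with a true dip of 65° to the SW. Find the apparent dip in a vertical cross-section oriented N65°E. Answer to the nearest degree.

63°

Angle between strike (S50°E) and section (N65°E): β = 65°.
tan α = tan 65° × sin 65° = 2.1445 × 0.9063 = 1.9436
apparent dip = arctan 1.9436 = 62.77°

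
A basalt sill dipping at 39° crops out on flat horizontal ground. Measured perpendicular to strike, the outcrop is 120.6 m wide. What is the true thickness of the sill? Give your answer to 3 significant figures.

75.9 m

True thickness t = w · sin(dip) = 120.6 × sin 39°
t = 120.6 × 0.6293 = 75.896 m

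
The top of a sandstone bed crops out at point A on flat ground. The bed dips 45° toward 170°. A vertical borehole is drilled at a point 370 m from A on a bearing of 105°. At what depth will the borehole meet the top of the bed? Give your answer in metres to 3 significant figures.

The hole lies 65° from the dip direction, so the down-dip offset is 370 × cos 65° = 156.37 m.
Depth = down-dip offset × tan(dip) = 156.37 × tan 45° = 156.37 × 1.0000
Depth = 156.37 m

156 m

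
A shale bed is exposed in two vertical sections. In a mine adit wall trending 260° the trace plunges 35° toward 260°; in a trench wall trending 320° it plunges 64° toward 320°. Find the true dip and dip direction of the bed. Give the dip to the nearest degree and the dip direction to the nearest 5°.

true dip 64°, dip direction 330°

The two traces are lines in the plane: v₁ = (sin 260°·cos 35°, cos 260°·cos 35°, −sin 35°), v₂ = (sin 320°·cos 64°, cos 320°·cos 64°, −sin 64°).
Cross product v₁ × v₂ gives the pole to the plane: n ∝ (-0.320, 0.563, 0.311).
True dip = arccos(n_z / |n|) = arccos(0.4326) = 64.4°.
Dip direction = atan2(-0.320, 0.563) = 330° (azimuth of n's horizontal projection).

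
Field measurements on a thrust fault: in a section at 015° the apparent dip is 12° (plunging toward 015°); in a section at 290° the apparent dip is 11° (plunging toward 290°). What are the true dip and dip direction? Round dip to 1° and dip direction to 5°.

true dip 15°, dip direction 335°

Represent each trace as a vector plunging at its apparent dip toward its trend (east-north-up frame): v₁ = (0.253, 0.945, -0.208), v₂ = (-0.922, 0.336, -0.191).
Cross product v₁ × v₂ gives the pole to the plane: n ∝ (-0.110, 0.240, 0.957).
tan δ = √(n_x²+n_y²)/n_z = 0.264/0.957, so δ = 15.4°.
The horizontal component of n points toward azimuth atan2(n_x, n_y) = 335°, the dip direction.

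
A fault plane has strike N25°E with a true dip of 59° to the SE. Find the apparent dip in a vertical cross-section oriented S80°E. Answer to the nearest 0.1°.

58.1°

The strike is N25°E and the section trends S80°E; the acute angle between them is β = 75°.
tan(apparent dip) = tan 59° · sin 75° = 1.6076
α = arctan(1.6076) = 58.12°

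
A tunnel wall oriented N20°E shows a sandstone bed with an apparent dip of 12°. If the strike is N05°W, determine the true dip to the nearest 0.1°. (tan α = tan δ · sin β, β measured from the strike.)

β = acute angle between strike N05°W and section N20°E = 25°.
tan δ = tan α / sin β = tan 12° / sin 25° = 0.2126 / 0.4226 = 0.5030
δ = arctan(0.5030) = 26.70°

26.7°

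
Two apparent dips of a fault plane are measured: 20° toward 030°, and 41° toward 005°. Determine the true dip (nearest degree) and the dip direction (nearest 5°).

true dip 53°, dip direction 315°

The two traces are lines in the plane: v₁ = (sin 30°·cos 20°, cos 30°·cos 20°, −sin 20°), v₂ = (sin 5°·cos 41°, cos 5°·cos 41°, −sin 41°).
The plane normal is n = v₁ × v₂ ∝ (-0.277, 0.286, 0.300).
Dip δ = arctan(|n_h|/n_z) = arctan(0.398/0.300) = 53.0°.
The horizontal component of n points toward azimuth atan2(n_x, n_y) = 316°, the dip direction.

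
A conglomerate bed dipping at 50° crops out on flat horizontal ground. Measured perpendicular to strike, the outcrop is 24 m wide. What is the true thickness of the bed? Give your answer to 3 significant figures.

True thickness t = w · sin(dip) = 24 × sin 50°
t = 24 × 0.7660 = 18.385 m

18.4 m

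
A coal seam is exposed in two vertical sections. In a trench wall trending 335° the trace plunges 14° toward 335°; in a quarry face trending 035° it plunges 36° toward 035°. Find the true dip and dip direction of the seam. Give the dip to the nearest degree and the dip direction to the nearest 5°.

The two traces are lines in the plane: v₁ = (sin 335°·cos 14°, cos 335°·cos 14°, −sin 14°), v₂ = (sin 35°·cos 36°, cos 35°·cos 36°, −sin 36°).
n = v₁ × v₂ = (0.357, 0.353, 0.680) (taken with n_z > 0).
True dip = arccos(n_z / |n|) = arccos(0.8045) = 36.4°.
The horizontal component of n points toward azimuth atan2(n_x, n_y) = 45°, the dip direction.

true dip 36°, dip direction 045°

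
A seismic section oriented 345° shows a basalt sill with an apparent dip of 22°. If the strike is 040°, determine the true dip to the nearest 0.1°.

26.3°

The section is 55° from the strike.
tan δ = tan α / sin β = tan 22° / sin 55° = 0.4040 / 0.8192 = 0.4932
δ = arctan(0.4932) = 26.25°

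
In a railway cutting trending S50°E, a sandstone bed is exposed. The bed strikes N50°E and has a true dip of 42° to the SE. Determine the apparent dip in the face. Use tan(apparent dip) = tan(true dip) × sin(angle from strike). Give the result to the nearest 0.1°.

41.6°

The section lies 80° from the strike.
tan α = tan 42° × sin 80° = 0.9004 × 0.9848 = 0.8867
apparent dip = arctan 0.8867 = 41.56°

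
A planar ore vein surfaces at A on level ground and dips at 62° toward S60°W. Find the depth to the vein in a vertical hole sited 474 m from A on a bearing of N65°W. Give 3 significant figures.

511 m

The hole lies 55° from the dip direction, so the down-dip offset is 474 × cos 55° = 271.88 m.
Depth = down-dip offset × tan(dip) = 271.88 × tan 62° = 271.88 × 1.8807
Depth = 511.32 m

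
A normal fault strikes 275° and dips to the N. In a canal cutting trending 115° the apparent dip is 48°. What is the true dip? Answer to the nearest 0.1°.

The section is 20° from the strike.
tan δ = tan α / sin β = tan 48° / sin 20° = 1.1106 / 0.3420 = 3.2472
δ = arctan(3.2472) = 72.88°

72.9°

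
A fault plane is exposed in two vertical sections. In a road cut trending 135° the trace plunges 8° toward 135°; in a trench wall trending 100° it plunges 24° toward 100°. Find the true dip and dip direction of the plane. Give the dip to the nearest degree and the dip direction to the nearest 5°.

true dip 31°, dip direction 060°

Each apparent-dip line lies in the plane. As unit vectors (x east, y north, z up), v₁ plunges 8°→135° and v₂ plunges 24°→100°.
n = v₁ × v₂ = (0.263, 0.160, 0.519) (taken with n_z > 0).
tan δ = √(n_x²+n_y²)/n_z = 0.307/0.519, so δ = 30.6°.
The horizontal component of n points toward azimuth atan2(n_x, n_y) = 59°, the dip direction.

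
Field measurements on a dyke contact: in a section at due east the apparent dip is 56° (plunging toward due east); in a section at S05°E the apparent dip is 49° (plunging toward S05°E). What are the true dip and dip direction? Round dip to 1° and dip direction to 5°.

Each apparent-dip line lies in the plane. As unit vectors (x east, y north, z up), v₁ plunges 56°→due east and v₂ plunges 49°→S05°E.
The plane normal is n = v₁ × v₂ ∝ (0.542, -0.375, 0.365).
True dip = arccos(n_z / |n|) = arccos(0.4851) = 61.0°.
Dip direction = atan2(0.542, -0.375) = 125° (azimuth of n's horizontal projection).

true dip 61°, dip direction 125°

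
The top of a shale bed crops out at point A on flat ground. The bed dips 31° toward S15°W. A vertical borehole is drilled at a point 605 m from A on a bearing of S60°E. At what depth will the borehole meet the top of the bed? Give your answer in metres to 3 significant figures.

The hole lies 75° from the dip direction, so the down-dip offset is 605 × cos 75° = 156.59 m.
Depth = down-dip offset × tan(dip) = 156.59 × tan 31° = 156.59 × 0.6009
Depth = 94.09 m

94.1 m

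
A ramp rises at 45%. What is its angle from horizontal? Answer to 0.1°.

tan θ = 45/100 = 0.4500
θ = arctan(0.4500) = 24.23°

24.2°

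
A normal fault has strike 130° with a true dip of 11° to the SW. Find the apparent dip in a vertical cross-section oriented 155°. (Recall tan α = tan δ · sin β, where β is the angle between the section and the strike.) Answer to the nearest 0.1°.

4.7°

Angle between strike (130°) and section (155°): β = 25°.
tan(apparent dip) = tan 11° · sin 25° = 0.0821
α = arctan(0.0821) = 4.70°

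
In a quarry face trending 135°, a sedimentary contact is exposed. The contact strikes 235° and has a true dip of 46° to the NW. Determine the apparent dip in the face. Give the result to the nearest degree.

The strike is 235° and the section trends 135°; the acute angle between them is β = 80°.
tan(apparent dip) = tan 46° · sin 80° = 1.0198
α = arctan(1.0198) = 45.56°

46°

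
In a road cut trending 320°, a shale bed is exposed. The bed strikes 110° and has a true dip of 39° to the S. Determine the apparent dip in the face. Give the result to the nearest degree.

The strike is 110° and the section trends 320°; the acute angle between them is β = 30°.
tan α = tan 39° × sin 30° = 0.8098 × 0.5000 = 0.4049
α = arctan(0.4049) = 22.04°

22°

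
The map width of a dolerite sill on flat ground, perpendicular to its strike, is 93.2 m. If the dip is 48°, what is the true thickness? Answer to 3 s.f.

69.3 m

True thickness t = w · sin(dip) = 93.2 × sin 48°
t = 93.2 × 0.7431 = 69.261 m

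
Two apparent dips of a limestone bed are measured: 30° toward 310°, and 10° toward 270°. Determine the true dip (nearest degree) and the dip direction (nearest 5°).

true dip 35°, dip direction 345°

The two traces are lines in the plane: v₁ = (sin 310°·cos 30°, cos 310°·cos 30°, −sin 30°), v₂ = (sin 270°·cos 10°, cos 270°·cos 10°, −sin 10°).
Cross product v₁ × v₂ gives the pole to the plane: n ∝ (-0.097, 0.377, 0.548).
Dip δ = arctan(|n_h|/n_z) = arctan(0.389/0.548) = 35.4°.
The horizontal component of n points toward azimuth atan2(n_x, n_y) = 346°, the dip direction.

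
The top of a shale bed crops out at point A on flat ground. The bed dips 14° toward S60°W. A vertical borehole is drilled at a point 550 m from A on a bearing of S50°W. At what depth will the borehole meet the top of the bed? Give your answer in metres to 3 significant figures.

The hole lies 10° from the dip direction, so the down-dip offset is 550 × cos 10° = 541.64 m.
Depth = down-dip offset × tan(dip) = 541.64 × tan 14° = 541.64 × 0.2493
Depth = 135.05 m

135 m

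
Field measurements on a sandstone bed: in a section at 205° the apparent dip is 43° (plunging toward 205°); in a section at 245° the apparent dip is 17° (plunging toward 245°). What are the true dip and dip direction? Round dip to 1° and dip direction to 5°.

Represent each trace as a vector plunging at its apparent dip toward its trend (east-north-up frame): v₁ = (-0.309, -0.663, -0.682), v₂ = (-0.867, -0.404, -0.292).
n = v₁ × v₂ = (0.082, -0.501, 0.450) (taken with n_z > 0).
tan δ = √(n_x²+n_y²)/n_z = 0.507/0.450, so δ = 48.5°.
Dip direction = azimuth of (n_x, n_y) = atan2(0.082, -0.501) = 171°.

true dip 48°, dip direction 170°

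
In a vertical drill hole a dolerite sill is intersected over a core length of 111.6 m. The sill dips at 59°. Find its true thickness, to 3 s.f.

True thickness t = h · cos(dip) = 111.6 × cos 59°
t = 111.6 × 0.5150 = 57.478 m

57.5 m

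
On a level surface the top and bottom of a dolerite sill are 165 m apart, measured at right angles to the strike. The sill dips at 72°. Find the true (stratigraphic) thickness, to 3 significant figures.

True thickness t = w · sin(dip) = 165 × sin 72°
t = 165 × 0.9511 = 156.924 m

157 m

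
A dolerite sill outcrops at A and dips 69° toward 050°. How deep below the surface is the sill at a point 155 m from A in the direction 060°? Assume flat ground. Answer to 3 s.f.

The hole lies 10° from the dip direction, so the down-dip offset is 155 × cos 10° = 152.65 m.
Depth = down-dip offset × tan(dip) = 152.65 × tan 69° = 152.65 × 2.6051
Depth = 397.65 m

398 m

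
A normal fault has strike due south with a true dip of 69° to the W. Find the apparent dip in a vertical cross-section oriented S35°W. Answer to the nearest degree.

56°

Angle between strike (due south) and section (S35°W): β = 35°.
tan(apparent dip) = tan 69° · sin 35° = 1.4942
α = arctan(1.4942) = 56.21°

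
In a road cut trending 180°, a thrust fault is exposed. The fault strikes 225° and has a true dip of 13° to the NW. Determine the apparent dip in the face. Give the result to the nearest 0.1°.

Angle between strike (225°) and section (180°): β = 45°.
tan α = tan 13° × sin 45° = 0.2309 × 0.7071 = 0.1632
apparent dip = arctan 0.1632 = 9.27°

9.3°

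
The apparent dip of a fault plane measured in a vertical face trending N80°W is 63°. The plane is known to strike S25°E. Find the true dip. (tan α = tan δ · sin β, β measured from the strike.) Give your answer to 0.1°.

The section is 55° from the strike.
tan δ = tan α / sin β = tan 63° / sin 55° = 1.9626 / 0.8192 = 2.3959
true dip = arctan 2.3959 = 67.35°

67.3°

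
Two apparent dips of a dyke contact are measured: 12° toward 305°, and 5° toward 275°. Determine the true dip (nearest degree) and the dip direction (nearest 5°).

The two traces are lines in the plane: v₁ = (sin 305°·cos 12°, cos 305°·cos 12°, −sin 12°), v₂ = (sin 275°·cos 5°, cos 275°·cos 5°, −sin 5°).
Cross product v₁ × v₂ gives the pole to the plane: n ∝ (-0.031, 0.136, 0.487).
True dip = arccos(n_z / |n|) = arccos(0.9611) = 16.0°.
Dip direction = azimuth of (n_x, n_y) = atan2(-0.031, 0.136) = 347°.

true dip 16°, dip direction 345°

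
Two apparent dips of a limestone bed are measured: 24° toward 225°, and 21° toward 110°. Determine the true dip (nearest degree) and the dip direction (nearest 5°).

The two traces are lines in the plane: v₁ = (sin 225°·cos 24°, cos 225°·cos 24°, −sin 24°), v₂ = (sin 110°·cos 21°, cos 110°·cos 21°, −sin 21°).
Cross product v₁ × v₂ gives the pole to the plane: n ∝ (0.102, -0.588, 0.773).
tan δ = √(n_x²+n_y²)/n_z = 0.597/0.773, so δ = 37.7°.
Dip direction = azimuth of (n_x, n_y) = atan2(0.102, -0.588) = 170°.

true dip 38°, dip direction 170°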